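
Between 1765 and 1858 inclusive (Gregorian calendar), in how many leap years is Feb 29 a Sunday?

Leap years in 1765–1858: 22 of them.
Feb 29 weekday advances by 5 (mod 7) from one leap year to the next four years later (or differs when a century non-leap intervenes).
Leap-day weekdays: 1768:Mon 1772:Sat 1776:Thu 1780:Tue 1784:Sun✓ 1788:Fri 1792:Wed 1796:Mon 1804:Wed 1808:Mon 1812:Sat 1816:Thu 1820:Tue 1824:Sun✓ 1828:Fri 1832:Wed 1836:Mon 1840:Sat 1844:Thu 1848:Tue 1852:Sun✓ 1856:Fri
Sunday: 1784, 1824, 1852 → 3.

3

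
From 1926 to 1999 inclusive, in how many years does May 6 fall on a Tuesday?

Track May 6's weekday year by year (advancing +1, or +2 across a Feb 29):
  1926: Thu  1927: Fri (+1)  1928: Sun (+2)  1929: Mon (+1)  1930: Tue (+1) ✓
  1931: Wed (+1)  1932: Fri (+2)  1933: Sat (+1)  1934: Sun (+1)  1935: Mon (+1)
  1936: Wed (+2)  1937: Thu (+1)  1938: Fri (+1)  1939: Sat (+1)  … (46 more years) …
  1986: Tue (+1) ✓  1987: Wed (+1)  1988: Fri (+2)  1989: Sat (+1)  1990: Sun (+1)
  1991: Mon (+1)  1992: Wed (+2)  1993: Thu (+1)  1994: Fri (+1)  1995: Sat (+1)
  1996: Mon (+2)  1997: Tue (+1) ✓  1998: Wed (+1)  1999: Thu (+1)
Tuesday years: 1930, 1941, 1947, 1952, 1958, 1969, 1975, 1980, 1986, 1997 — 10 in total.

10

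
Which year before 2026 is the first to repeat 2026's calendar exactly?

2015

Two years share a calendar iff Jan 1 falls on the same weekday and both are leap or both are common. 2026: Jan 1 is Thursday, common year.
2025: Jan 1 Wednesday, common
2024: Jan 1 Monday, leap
2023: Jan 1 Sunday, common
2022: Jan 1 Saturday, common
2021: Jan 1 Friday, common
2020: Jan 1 Wednesday, leap
2019: Jan 1 Tuesday, common
2018: Jan 1 Monday, common
2017: Jan 1 Sunday, common
2016: Jan 1 Friday, leap
2015: Jan 1 Thursday, common
2015 matches on both conditions.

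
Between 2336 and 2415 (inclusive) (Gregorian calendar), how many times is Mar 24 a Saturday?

11

Track Mar 24's weekday year by year (advancing +1, or +2 across a Feb 29):
  2336: Tue  2337: Wed (+1)  2338: Thu (+1)  2339: Fri (+1)  2340: Sun (+2)
  2341: Mon (+1)  2342: Tue (+1)  2343: Wed (+1)  2344: Fri (+2)  2345: Sat (+1) ✓
  2346: Sun (+1)  2347: Mon (+1)  2348: Wed (+2)  2349: Thu (+1)  … (52 more years) …
  2402: Sun (+1)  2403: Mon (+1)  2404: Wed (+2)  2405: Thu (+1)  2406: Fri (+1)
  2407: Sat (+1) ✓  2408: Mon (+2)  2409: Tue (+1)  2410: Wed (+1)  2411: Thu (+1)
  2412: Sat (+2) ✓  2413: Sun (+1)  2414: Mon (+1)  2415: Tue (+1)
Saturday years: 2345, 2351, 2356, 2362, 2373, 2379, 2384, 2390, 2401, 2407, 2412 — 11 in total.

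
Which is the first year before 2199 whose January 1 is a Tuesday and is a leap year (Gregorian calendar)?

Jan 1 advances by 2 weekdays after a leap year and by 1 after a common year.
2199: Jan 1 is Tuesday.
2198: Monday
2197: Sunday
2196: Friday (leap)
2195: Thursday
2194: Wednesday
2193: Tuesday
2192: Sunday (leap)
2191: Saturday
2190: Friday
2189: Thursday
2188: Tuesday (leap)
2188 begins on a Tuesday and is a leap year.

2188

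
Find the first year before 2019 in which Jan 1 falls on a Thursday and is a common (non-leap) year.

2015

Jan 1 advances by 2 weekdays after a leap year and by 1 after a common year.
2019: Jan 1 is Tuesday.
2018: Monday
2017: Sunday
2016: Friday (leap)
2015: Thursday
2015 begins on a Thursday and is a common year.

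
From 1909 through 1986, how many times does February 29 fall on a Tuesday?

Leap years in 1909–1986: 19 of them.
Feb 29 weekday advances by 5 (mod 7) from one leap year to the next four years later (or differs when a century non-leap intervenes).
Leap-day weekdays: 1912:Thu 1916:Tue✓ 1920:Sun 1924:Fri 1928:Wed 1932:Mon 1936:Sat 1940:Thu 1944:Tue✓ 1948:Sun 1952:Fri 1956:Wed 1960:Mon 1964:Sat 1968:Thu 1972:Tue✓ 1976:Sun 1980:Fri 1984:Wed
Tuesday: 1916, 1944, 1972 → 3.

3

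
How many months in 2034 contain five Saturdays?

4

A month of length L has five Saturdays iff its first Saturday is on day ≤ L−28 (so day 1–3 in a 31-day month, 1–2 in a 30-day month, day 1 in a leap February).
Checking each month of 2034: Jan starts Sun (31d); Feb starts Wed (28d); Mar starts Wed (31d); Apr starts Sat (30d) ✓; May starts Mon (31d); Jun starts Thu (30d); Jul starts Sat (31d) ✓; Aug starts Tue (31d); Sep starts Fri (30d) ✓; Oct starts Sun (31d); Nov starts Wed (30d); Dec starts Fri (31d) ✓.
Five-Saturday months: April, July, September, December → 4.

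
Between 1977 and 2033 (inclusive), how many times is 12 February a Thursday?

Track 12 February's weekday year by year (advancing +1, or +2 across a Feb 29):
  1977: Sat  1978: Sun (+1)  1979: Mon (+1)  1980: Tue (+1)  1981: Thu (+2) ✓
  1982: Fri (+1)  1983: Sat (+1)  1984: Sun (+1)  1985: Tue (+2)  1986: Wed (+1)
  1987: Thu (+1) ✓  1988: Fri (+1)  1989: Sun (+2)  1990: Mon (+1)  … (29 more years) …
  2020: Wed (+1)  2021: Fri (+2)  2022: Sat (+1)  2023: Sun (+1)  2024: Mon (+1)
  2025: Wed (+2)  2026: Thu (+1) ✓  2027: Fri (+1)  2028: Sat (+1)  2029: Mon (+2)
  2030: Tue (+1)  2031: Wed (+1)  2032: Thu (+1) ✓  2033: Sat (+2)
Thursday years: 1981, 1987, 1998, 2004, 2009, 2015, 2026, 2032 — 8 in total.

8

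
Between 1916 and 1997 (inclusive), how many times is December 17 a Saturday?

12

Track December 17's weekday year by year (advancing +1, or +2 across a Feb 29):
  1916: Sun  1917: Mon (+1)  1918: Tue (+1)  1919: Wed (+1)  1920: Fri (+2)
  1921: Sat (+1) ✓  1922: Sun (+1)  1923: Mon (+1)  1924: Wed (+2)  1925: Thu (+1)
  1926: Fri (+1)  1927: Sat (+1) ✓  1928: Mon (+2)  1929: Tue (+1)  … (54 more years) …
  1984: Mon (+2)  1985: Tue (+1)  1986: Wed (+1)  1987: Thu (+1)  1988: Sat (+2) ✓
  1989: Sun (+1)  1990: Mon (+1)  1991: Tue (+1)  1992: Thu (+2)  1993: Fri (+1)
  1994: Sat (+1) ✓  1995: Sun (+1)  1996: Tue (+2)  1997: Wed (+1)
Saturday years: 1921, 1927, 1932, 1938, 1949, 1955, 1960, 1966, 1977, 1983, 1988, 1994 — 12 in total.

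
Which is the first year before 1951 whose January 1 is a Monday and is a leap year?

1940

Jan 1 advances by 2 weekdays after a leap year and by 1 after a common year.
1951: Jan 1 is Monday.
1950: Sunday
1949: Saturday
1948: Thursday (leap)
1947: Wednesday
1946: Tuesday
1945: Monday
1944: Saturday (leap)
1943: Friday
1942: Thursday
1941: Wednesday
1940: Monday (leap)
1940 begins on a Monday and is a leap year.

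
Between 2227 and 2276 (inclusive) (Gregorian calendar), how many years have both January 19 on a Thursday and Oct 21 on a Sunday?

2

Check each year's weekday for January 19 and Oct 21:
  2227: Fri/Sun  2228: Sat/Tue  2229: Mon/Wed  2230: Tue/Thu  2231: Wed/Fri  2232: Thu/Sun ✓  2233: Sat/Mon  2234: Sun/Tue  2235: Mon/Wed  2236: Tue/Fri  2237: Thu/Sat  2238: Fri/Sun  2239: Sat/Mon  2240: Sun/Wed  …(22 more)…  2263: Mon/Wed  2264: Tue/Fri  2265: Thu/Sat  2266: Fri/Sun  2267: Sat/Mon  2268: Sun/Wed  2269: Tue/Thu  2270: Wed/Fri  2271: Thu/Sat  2272: Fri/Mon  2273: Sun/Tue  2274: Mon/Wed  2275: Tue/Thu  2276: Wed/Sat
Both conditions hold in: 2232, 2260 — 2.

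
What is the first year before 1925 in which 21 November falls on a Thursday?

From one year to the next, a fixed date's weekday advances by 1, or by 2 when a Feb 29 lies between the two dates.
1925: November 21 is Saturday.
1924: Friday (−1)
1923: Wednesday (−2)
1922: Tuesday (−1)
1921: Monday (−1)
1920: Sunday (−1)
1919: Friday (−2)
1918: Thursday (−1)
21 November falls on a Thursday in 1918.

1918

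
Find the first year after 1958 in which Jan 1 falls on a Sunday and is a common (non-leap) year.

Jan 1 advances by 2 weekdays after a leap year and by 1 after a common year.
1958: Jan 1 is Wednesday.
1959: Thursday
1960: Friday (leap)
1961: Sunday
1961 begins on a Sunday and is a common year.

1961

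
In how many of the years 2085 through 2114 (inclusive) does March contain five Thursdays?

March has 31 days; it has five Thursdays when Thursday falls among the first (month-length − 28) days — i.e. when March 1 is one of Thursday/Wednesday/Tuesday.
March 1 by year: 2085:Thu✓ 2086:Fri 2087:Sat 2088:Mon 2089:Tue✓ 2090:Wed✓ 2091:Thu✓ 2092:Sat 2093:Sun 2094:Mon 2095:Tue✓ 2096:Thu✓ 2097:Fri 2098:Sat 2099:Sun 2100:Mon 2101:Tue✓ 2102:Wed✓ 2103:Thu✓ 2104:Sat 2105:Sun 2106:Mon 2107:Tue✓ 2108:Thu✓ 2109:Fri 2110:Sat 2111:Sun 2112:Tue✓ 2113:Wed✓ 2114:Thu✓
Years with five Thursdays: 2085, 2089, 2090, 2091, 2095, 2096, 2101, 2102, 2103, 2107, 2108, 2112, 2113, 2114 → 14.

14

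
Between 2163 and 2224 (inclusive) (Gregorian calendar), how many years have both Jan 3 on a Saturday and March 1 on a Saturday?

0

Check each year's weekday for Jan 3 and March 1:
  2163: Mon/Tue  2164: Tue/Thu  2165: Thu/Fri  2166: Fri/Sat  2167: Sat/Sun  2168: Sun/Tue  2169: Tue/Wed  2170: Wed/Thu  2171: Thu/Fri  2172: Fri/Sun  2173: Sun/Mon  2174: Mon/Tue  2175: Tue/Wed  2176: Wed/Fri  …(34 more)…  2211: Thu/Fri  2212: Fri/Sun  2213: Sun/Mon  2214: Mon/Tue  2215: Tue/Wed  2216: Wed/Fri  2217: Fri/Sat  2218: Sat/Sun  2219: Sun/Mon  2220: Mon/Wed  2221: Wed/Thu  2222: Thu/Fri  2223: Fri/Sat  2224: Sat/Mon
Both conditions hold in: no year — 0.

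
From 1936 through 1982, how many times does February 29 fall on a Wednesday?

Leap years in 1936–1982: 12 of them.
Feb 29 weekday advances by 5 (mod 7) from one leap year to the next four years later (or differs when a century non-leap intervenes).
Leap-day weekdays: 1936:Sat 1940:Thu 1944:Tue 1948:Sun 1952:Fri 1956:Wed✓ 1960:Mon 1964:Sat 1968:Thu 1972:Tue 1976:Sun 1980:Fri
Wednesday: 1956 → 1.

1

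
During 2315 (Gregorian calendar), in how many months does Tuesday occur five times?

4

A month of length L has five Tuesdays iff its first Tuesday is on day ≤ L−28 (so day 1–3 in a 31-day month, 1–2 in a 30-day month, day 1 in a leap February).
Checking each month of 2315: Jan starts Fri (31d); Feb starts Mon (28d); Mar starts Mon (31d) ✓; Apr starts Thu (30d); May starts Sat (31d); Jun starts Tue (30d) ✓; Jul starts Thu (31d); Aug starts Sun (31d) ✓; Sep starts Wed (30d); Oct starts Fri (31d); Nov starts Mon (30d) ✓; Dec starts Wed (31d).
Five-Tuesday months: March, June, August, November → 4.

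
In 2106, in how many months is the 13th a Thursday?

Check the 13th of each month of 2106: Jan 13: Wed, Feb 13: Sat, Mar 13: Sat, Apr 13: Tue, May 13: Thu, Jun 13: Sun, Jul 13: Tue, Aug 13: Fri, Sep 13: Mon, Oct 13: Wed, Nov 13: Sat, Dec 13: Mon.
Thursday occurs in May — 1 month.

1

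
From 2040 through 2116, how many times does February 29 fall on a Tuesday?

Leap years in 2040–2116: 19 of them.
Feb 29 weekday advances by 5 (mod 7) from one leap year to the next four years later (or differs when a century non-leap intervenes).
Leap-day weekdays: 2040:Wed 2044:Mon 2048:Sat 2052:Thu 2056:Tue✓ 2060:Sun 2064:Fri 2068:Wed 2072:Mon 2076:Sat 2080:Thu 2084:Tue✓ 2088:Sun 2092:Fri 2096:Wed 2104:Fri 2108:Wed 2112:Mon 2116:Sat
Tuesday: 2056, 2084 → 2.

2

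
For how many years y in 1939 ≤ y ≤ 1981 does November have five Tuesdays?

11

November has 30 days; it has five Tuesdays when Tuesday falls among the first (month-length − 28) days — i.e. when November 1 is one of Tuesday/Monday.
November 1 by year: 1939:Wed 1940:Fri 1941:Sat 1942:Sun 1943:Mon✓ 1944:Wed 1945:Thu 1946:Fri 1947:Sat 1948:Mon✓ 1949:Tue✓ 1950:Wed 1951:Thu 1952:Sat 1953:Sun …(13 more)… 1967:Wed 1968:Fri 1969:Sat 1970:Sun 1971:Mon✓ 1972:Wed 1973:Thu 1974:Fri 1975:Sat 1976:Mon✓ 1977:Tue✓ 1978:Wed 1979:Thu 1980:Sat 1981:Sun
Years with five Tuesdays: 1943, 1948, 1949, 1954, 1955, 1960, 1965, 1966, 1971, 1976, 1977 → 11.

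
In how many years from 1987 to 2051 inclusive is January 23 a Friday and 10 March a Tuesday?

7

Check each year's weekday for January 23 and 10 March:
  1987: Fri/Tue ✓  1988: Sat/Thu  1989: Mon/Fri  1990: Tue/Sat  1991: Wed/Sun  1992: Thu/Tue  1993: Sat/Wed  1994: Sun/Thu  1995: Mon/Fri  1996: Tue/Sun  1997: Thu/Mon  1998: Fri/Tue ✓  1999: Sat/Wed  2000: Sun/Fri  …(37 more)…  2038: Sat/Wed  2039: Sun/Thu  2040: Mon/Sat  2041: Wed/Sun  2042: Thu/Mon  2043: Fri/Tue ✓  2044: Sat/Thu  2045: Mon/Fri  2046: Tue/Sat  2047: Wed/Sun  2048: Thu/Tue  2049: Sat/Wed  2050: Sun/Thu  2051: Mon/Fri
Both conditions hold in: 1987, 1998, 2009, 2015, 2026, 2037, 2043 — 7.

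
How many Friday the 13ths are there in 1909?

1

Check the 13th of each month of 1909: Jan 13: Wed, Feb 13: Sat, Mar 13: Sat, Apr 13: Tue, May 13: Thu, Jun 13: Sun, Jul 13: Tue, Aug 13: Fri, Sep 13: Mon, Oct 13: Wed, Nov 13: Sat, Dec 13: Mon.
Friday occurs in August — 1 month.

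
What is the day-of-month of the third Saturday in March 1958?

March 1, 1958 is a Saturday, so the first Saturday is the 1st.
The third Saturday is 1 + 14 = 15.

15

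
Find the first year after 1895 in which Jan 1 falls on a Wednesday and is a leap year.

1896

Jan 1 advances by 2 weekdays after a leap year and by 1 after a common year.
1895: Jan 1 is Tuesday.
1896: Wednesday (leap)
1896 begins on a Wednesday and is a leap year.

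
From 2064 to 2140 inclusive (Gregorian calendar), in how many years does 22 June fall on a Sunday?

12

Track 22 June's weekday year by year (advancing +1, or +2 across a Feb 29):
  2064: Sun ✓  2065: Mon (+1)  2066: Tue (+1)  2067: Wed (+1)  2068: Fri (+2)
  2069: Sat (+1)  2070: Sun (+1) ✓  2071: Mon (+1)  2072: Wed (+2)  2073: Thu (+1)
  2074: Fri (+1)  2075: Sat (+1)  2076: Mon (+2)  2077: Tue (+1)  … (49 more years) …
  2127: Sun (+1) ✓  2128: Tue (+2)  2129: Wed (+1)  2130: Thu (+1)  2131: Fri (+1)
  2132: Sun (+2) ✓  2133: Mon (+1)  2134: Tue (+1)  2135: Wed (+1)  2136: Fri (+2)
  2137: Sat (+1)  2138: Sun (+1) ✓  2139: Mon (+1)  2140: Wed (+2)
Sunday years: 2064, 2070, 2081, 2087, 2092, 2098, 2104, 2110, 2121, 2127, 2132, 2138 — 12 in total.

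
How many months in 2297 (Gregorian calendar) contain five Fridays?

A month of length L has five Fridays iff its first Friday is on day ≤ L−28 (so day 1–3 in a 31-day month, 1–2 in a 30-day month, day 1 in a leap February).
Checking each month of 2297: Jan starts Fri (31d) ✓; Feb starts Mon (28d); Mar starts Mon (31d); Apr starts Thu (30d) ✓; May starts Sat (31d); Jun starts Tue (30d); Jul starts Thu (31d) ✓; Aug starts Sun (31d); Sep starts Wed (30d); Oct starts Fri (31d) ✓; Nov starts Mon (30d); Dec starts Wed (31d) ✓.
Five-Friday months: January, April, July, October, December → 5.

5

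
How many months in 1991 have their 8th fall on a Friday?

3

Check the 8th of each month of 1991: Jan 8: Tue, Feb 8: Fri, Mar 8: Fri, Apr 8: Mon, May 8: Wed, Jun 8: Sat, Jul 8: Mon, Aug 8: Thu, Sep 8: Sun, Oct 8: Tue, Nov 8: Fri, Dec 8: Sun.
Friday occurs in February, March, November — 3 months.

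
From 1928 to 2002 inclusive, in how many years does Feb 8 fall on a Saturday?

Track Feb 8's weekday year by year (advancing +1, or +2 across a Feb 29):
  1928: Wed  1929: Fri (+2)  1930: Sat (+1) ✓  1931: Sun (+1)  1932: Mon (+1)
  1933: Wed (+2)  1934: Thu (+1)  1935: Fri (+1)  1936: Sat (+1) ✓  1937: Mon (+2)
  1938: Tue (+1)  1939: Wed (+1)  1940: Thu (+1)  1941: Sat (+2) ✓  … (47 more years) …
  1989: Wed (+2)  1990: Thu (+1)  1991: Fri (+1)  1992: Sat (+1) ✓  1993: Mon (+2)
  1994: Tue (+1)  1995: Wed (+1)  1996: Thu (+1)  1997: Sat (+2) ✓  1998: Sun (+1)
  1999: Mon (+1)  2000: Tue (+1)  2001: Thu (+2)  2002: Fri (+1)
Saturday years: 1930, 1936, 1941, 1947, 1958, 1964, 1969, 1975, 1986, 1992, 1997 — 11 in total.

11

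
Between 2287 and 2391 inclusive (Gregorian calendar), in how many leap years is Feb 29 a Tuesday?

3

Leap years in 2287–2391: 25 of them.
Feb 29 weekday advances by 5 (mod 7) from one leap year to the next four years later (or differs when a century non-leap intervenes).
Leap-day weekdays: 2288:Wed 2292:Mon 2296:Sat 2304:Mon 2308:Sat 2312:Thu 2316:Tue✓ 2320:Sun 2324:Fri 2328:Wed 2332:Mon 2336:Sat 2340:Thu 2344:Tue✓ 2348:Sun 2352:Fri 2356:Wed 2360:Mon 2364:Sat 2368:Thu 2372:Tue✓ 2376:Sun 2380:Fri 2384:Wed 2388:Mon
Tuesday: 2316, 2344, 2372 → 3.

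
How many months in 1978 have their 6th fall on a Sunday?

Check the 6th of each month of 1978: Jan 6: Fri, Feb 6: Mon, Mar 6: Mon, Apr 6: Thu, May 6: Sat, Jun 6: Tue, Jul 6: Thu, Aug 6: Sun, Sep 6: Wed, Oct 6: Fri, Nov 6: Mon, Dec 6: Wed.
Sunday occurs in August — 1 month.

1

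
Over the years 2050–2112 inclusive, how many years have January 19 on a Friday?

8

Track January 19's weekday year by year (advancing +1, or +2 across a Feb 29):
  2050: Wed  2051: Thu (+1)  2052: Fri (+1) ✓  2053: Sun (+2)  2054: Mon (+1)
  2055: Tue (+1)  2056: Wed (+1)  2057: Fri (+2) ✓  2058: Sat (+1)  2059: Sun (+1)
  2060: Mon (+1)  2061: Wed (+2)  2062: Thu (+1)  2063: Fri (+1) ✓  … (35 more years) …
  2099: Mon (+1)  2100: Tue (+1)  2101: Wed (+1)  2102: Thu (+1)  2103: Fri (+1) ✓
  2104: Sat (+1)  2105: Mon (+2)  2106: Tue (+1)  2107: Wed (+1)  2108: Thu (+1)
  2109: Sat (+2)  2110: Sun (+1)  2111: Mon (+1)  2112: Tue (+1)
Friday years: 2052, 2057, 2063, 2074, 2080, 2085, 2091, 2103 — 8 in total.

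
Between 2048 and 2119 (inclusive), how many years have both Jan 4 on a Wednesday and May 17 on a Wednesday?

8

Check each year's weekday for Jan 4 and May 17:
  2048: Sat/Sun  2049: Mon/Mon  2050: Tue/Tue  2051: Wed/Wed ✓  2052: Thu/Fri  2053: Sat/Sat  2054: Sun/Sun  2055: Mon/Mon  2056: Tue/Wed  2057: Thu/Thu  2058: Fri/Fri  2059: Sat/Sat  2060: Sun/Mon  2061: Tue/Tue  …(44 more)…  2106: Mon/Mon  2107: Tue/Tue  2108: Wed/Thu  2109: Fri/Fri  2110: Sat/Sat  2111: Sun/Sun  2112: Mon/Tue  2113: Wed/Wed ✓  2114: Thu/Thu  2115: Fri/Fri  2116: Sat/Sun  2117: Mon/Mon  2118: Tue/Tue  2119: Wed/Wed ✓
Both conditions hold in: 2051, 2062, 2073, 2079, 2090, 2102, 2113, 2119 — 8.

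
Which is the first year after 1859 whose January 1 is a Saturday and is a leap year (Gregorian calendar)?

1876

Jan 1 advances by 2 weekdays after a leap year and by 1 after a common year.
1859: Jan 1 is Saturday.
1860: Sunday (leap)
1861: Tuesday
1862: Wednesday
1863: Thursday
1864: Friday (leap)
1865: Sunday
1866: Monday
1867: Tuesday
1868: Wednesday (leap)
1869: Friday
1870: Saturday
1871: Sunday
1872: Monday (leap)
1873: Wednesday
1874: Thursday
1875: Friday
1876: Saturday (leap)
1876 begins on a Saturday and is a leap year.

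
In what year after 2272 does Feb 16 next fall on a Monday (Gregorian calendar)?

2274

From one year to the next, a fixed date's weekday advances by 1, or by 2 when a Feb 29 lies between the two dates.
2272: February 16 is Friday.
2273: Sunday (+2)
2274: Monday (+1)
Feb 16 falls on a Monday in 2274.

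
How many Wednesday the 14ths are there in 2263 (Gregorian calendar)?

Check the 14th of each month of 2263: Jan 14: Wed, Feb 14: Sat, Mar 14: Sat, Apr 14: Tue, May 14: Thu, Jun 14: Sun, Jul 14: Tue, Aug 14: Fri, Sep 14: Mon, Oct 14: Wed, Nov 14: Sat, Dec 14: Mon.
Wednesday occurs in January, October — 2 months.

2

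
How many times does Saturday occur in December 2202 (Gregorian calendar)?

4

December 2202 has 31 days and begins on Wednesday.
The first Saturday is December 4.
Saturdays fall on 4, 11, 18, 25 — that's 4.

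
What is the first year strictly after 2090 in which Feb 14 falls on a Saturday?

2093

From one year to the next, a fixed date's weekday advances by 1, or by 2 when a Feb 29 lies between the two dates.
2090: February 14 is Tuesday.
2091: Wednesday (+1)
2092: Thursday (+1)
2093: Saturday (+2)
Feb 14 falls on a Saturday in 2093.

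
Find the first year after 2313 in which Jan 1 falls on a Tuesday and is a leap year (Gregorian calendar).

Jan 1 advances by 2 weekdays after a leap year and by 1 after a common year.
2313: Jan 1 is Wednesday.
2314: Thursday
2315: Friday
2316: Saturday (leap)
2317: Monday
2318: Tuesday
2319: Wednesday
2320: Thursday (leap)
2321: Saturday
2322: Sunday
2323: Monday
2324: Tuesday (leap)
2324 begins on a Tuesday and is a leap year.

2324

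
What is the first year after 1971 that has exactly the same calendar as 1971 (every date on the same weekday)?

Two years share a calendar iff Jan 1 falls on the same weekday and both are leap or both are common. 1971: Jan 1 is Friday, common year.
1972: Jan 1 Saturday, leap
1973: Jan 1 Monday, common
1974: Jan 1 Tuesday, common
1975: Jan 1 Wednesday, common
1976: Jan 1 Thursday, leap
1977: Jan 1 Saturday, common
1978: Jan 1 Sunday, common
1979: Jan 1 Monday, common
1980: Jan 1 Tuesday, leap
1981: Jan 1 Thursday, common
1982: Jan 1 Friday, common
1982 matches on both conditions.

1982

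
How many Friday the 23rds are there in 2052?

Check the 23rd of each month of 2052: Jan 23: Tue, Feb 23: Fri, Mar 23: Sat, Apr 23: Tue, May 23: Thu, Jun 23: Sun, Jul 23: Tue, Aug 23: Fri, Sep 23: Mon, Oct 23: Wed, Nov 23: Sat, Dec 23: Mon.
Friday occurs in February, August — 2 months.

2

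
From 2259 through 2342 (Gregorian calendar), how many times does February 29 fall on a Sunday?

2

Leap years in 2259–2342: 20 of them.
Feb 29 weekday advances by 5 (mod 7) from one leap year to the next four years later (or differs when a century non-leap intervenes).
Leap-day weekdays: 2260:Wed 2264:Mon 2268:Sat 2272:Thu 2276:Tue 2280:Sun✓ 2284:Fri 2288:Wed 2292:Mon 2296:Sat 2304:Mon 2308:Sat 2312:Thu 2316:Tue 2320:Sun✓ 2324:Fri 2328:Wed 2332:Mon 2336:Sat 2340:Thu
Sunday: 2280, 2320 → 2.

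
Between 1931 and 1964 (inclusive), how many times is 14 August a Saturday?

Track 14 August's weekday year by year (advancing +1, or +2 across a Feb 29):
  1931: Fri  1932: Sun (+2)  1933: Mon (+1)  1934: Tue (+1)  1935: Wed (+1)
  1936: Fri (+2)  1937: Sat (+1) ✓  1938: Sun (+1)  1939: Mon (+1)  1940: Wed (+2)
  1941: Thu (+1)  1942: Fri (+1)  1943: Sat (+1) ✓  1944: Mon (+2)  … (6 more years) …
  1951: Tue (+1)  1952: Thu (+2)  1953: Fri (+1)  1954: Sat (+1) ✓  1955: Sun (+1)
  1956: Tue (+2)  1957: Wed (+1)  1958: Thu (+1)  1959: Fri (+1)  1960: Sun (+2)
  1961: Mon (+1)  1962: Tue (+1)  1963: Wed (+1)  1964: Fri (+2)
Saturday years: 1937, 1943, 1948, 1954 — 4 in total.

4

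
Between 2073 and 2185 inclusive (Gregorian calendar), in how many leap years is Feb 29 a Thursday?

4

Leap years in 2073–2185: 27 of them.
Feb 29 weekday advances by 5 (mod 7) from one leap year to the next four years later (or differs when a century non-leap intervenes).
Leap-day weekdays: 2076:Sat 2080:Thu✓ 2084:Tue 2088:Sun 2092:Fri 2096:Wed 2104:Fri 2108:Wed 2112:Mon 2116:Sat 2120:Thu✓ 2124:Tue 2128:Sun 2132:Fri 2136:Wed 2140:Mon 2144:Sat 2148:Thu✓ 2152:Tue 2156:Sun 2160:Fri 2164:Wed 2168:Mon 2172:Sat 2176:Thu✓ 2180:Tue 2184:Sun
Thursday: 2080, 2120, 2148, 2176 → 4.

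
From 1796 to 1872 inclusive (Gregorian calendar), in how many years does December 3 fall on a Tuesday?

Track December 3's weekday year by year (advancing +1, or +2 across a Feb 29):
  1796: Sat  1797: Sun (+1)  1798: Mon (+1)  1799: Tue (+1) ✓  1800: Wed (+1)
  1801: Thu (+1)  1802: Fri (+1)  1803: Sat (+1)  1804: Mon (+2)  1805: Tue (+1) ✓
  1806: Wed (+1)  1807: Thu (+1)  1808: Sat (+2)  1809: Sun (+1)  … (49 more years) …
  1859: Sat (+1)  1860: Mon (+2)  1861: Tue (+1) ✓  1862: Wed (+1)  1863: Thu (+1)
  1864: Sat (+2)  1865: Sun (+1)  1866: Mon (+1)  1867: Tue (+1) ✓  1868: Thu (+2)
  1869: Fri (+1)  1870: Sat (+1)  1871: Sun (+1)  1872: Tue (+2) ✓
Tuesday years: 1799, 1805, 1811, 1816, 1822, 1833, 1839, 1844, 1850, 1861, 1867, 1872 — 12 in total.

12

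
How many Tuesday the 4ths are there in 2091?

Check the 4th of each month of 2091: Jan 4: Thu, Feb 4: Sun, Mar 4: Sun, Apr 4: Wed, May 4: Fri, Jun 4: Mon, Jul 4: Wed, Aug 4: Sat, Sep 4: Tue, Oct 4: Thu, Nov 4: Sun, Dec 4: Tue.
Tuesday occurs in September, December — 2 months.

2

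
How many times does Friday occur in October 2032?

5

October 2032 has 31 days and begins on Friday.
The first Friday is October 1.
Fridays fall on 1, 8, 15, 22, 29 — that's 5.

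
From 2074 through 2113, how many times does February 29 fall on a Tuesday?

Leap years in 2074–2113: 9 of them.
Feb 29 weekday advances by 5 (mod 7) from one leap year to the next four years later (or differs when a century non-leap intervenes).
Leap-day weekdays: 2076:Sat 2080:Thu 2084:Tue✓ 2088:Sun 2092:Fri 2096:Wed 2104:Fri 2108:Wed 2112:Mon
Tuesday: 2084 → 1.

1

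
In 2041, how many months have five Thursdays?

A month of length L has five Thursdays iff its first Thursday is on day ≤ L−28 (so day 1–3 in a 31-day month, 1–2 in a 30-day month, day 1 in a leap February).
Checking each month of 2041: Jan starts Tue (31d) ✓; Feb starts Fri (28d); Mar starts Fri (31d); Apr starts Mon (30d); May starts Wed (31d) ✓; Jun starts Sat (30d); Jul starts Mon (31d); Aug starts Thu (31d) ✓; Sep starts Sun (30d); Oct starts Tue (31d) ✓; Nov starts Fri (30d); Dec starts Sun (31d).
Five-Thursday months: January, May, August, October → 4.

4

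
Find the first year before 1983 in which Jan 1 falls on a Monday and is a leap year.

Jan 1 advances by 2 weekdays after a leap year and by 1 after a common year.
1983: Jan 1 is Saturday.
1982: Friday
1981: Thursday
1980: Tuesday (leap)
1979: Monday
1978: Sunday
1977: Saturday
1976: Thursday (leap)
1975: Wednesday
1974: Tuesday
1973: Monday
1972: Saturday (leap)
1971: Friday
1970: Thursday
1969: Wednesday
1968: Monday (leap)
1968 begins on a Monday and is a leap year.

1968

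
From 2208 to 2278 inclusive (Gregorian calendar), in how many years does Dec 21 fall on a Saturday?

Track Dec 21's weekday year by year (advancing +1, or +2 across a Feb 29):
  2208: Wed  2209: Thu (+1)  2210: Fri (+1)  2211: Sat (+1) ✓  2212: Mon (+2)
  2213: Tue (+1)  2214: Wed (+1)  2215: Thu (+1)  2216: Sat (+2) ✓  2217: Sun (+1)
  2218: Mon (+1)  2219: Tue (+1)  2220: Thu (+2)  2221: Fri (+1)  … (43 more years) …
  2265: Thu (+1)  2266: Fri (+1)  2267: Sat (+1) ✓  2268: Mon (+2)  2269: Tue (+1)
  2270: Wed (+1)  2271: Thu (+1)  2272: Sat (+2) ✓  2273: Sun (+1)  2274: Mon (+1)
  2275: Tue (+1)  2276: Thu (+2)  2277: Fri (+1)  2278: Sat (+1) ✓
Saturday years: 2211, 2216, 2222, 2233, 2239, 2244, 2250, 2261, 2267, 2272, 2278 — 11 in total.

11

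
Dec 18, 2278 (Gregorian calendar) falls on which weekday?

Wednesday

January 1, 2278 is a Tuesday.
December 18 is day 352 of the year, i.e. 351 days after Jan 1.
351 mod 7 = 1, so advance 1 weekday from Tuesday: Wednesday.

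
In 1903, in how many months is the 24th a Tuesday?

Check the 24th of each month of 1903: Jan 24: Sat, Feb 24: Tue, Mar 24: Tue, Apr 24: Fri, May 24: Sun, Jun 24: Wed, Jul 24: Fri, Aug 24: Mon, Sep 24: Thu, Oct 24: Sat, Nov 24: Tue, Dec 24: Thu.
Tuesday occurs in February, March, November — 3 months.

3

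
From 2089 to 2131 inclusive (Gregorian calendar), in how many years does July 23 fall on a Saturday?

Track July 23's weekday year by year (advancing +1, or +2 across a Feb 29):
  2089: Sat ✓  2090: Sun (+1)  2091: Mon (+1)  2092: Wed (+2)  2093: Thu (+1)
  2094: Fri (+1)  2095: Sat (+1) ✓  2096: Mon (+2)  2097: Tue (+1)  2098: Wed (+1)
  2099: Thu (+1)  2100: Fri (+1)  2101: Sat (+1) ✓  2102: Sun (+1)  … (15 more years) …
  2118: Sat (+1) ✓  2119: Sun (+1)  2120: Tue (+2)  2121: Wed (+1)  2122: Thu (+1)
  2123: Fri (+1)  2124: Sun (+2)  2125: Mon (+1)  2126: Tue (+1)  2127: Wed (+1)
  2128: Fri (+2)  2129: Sat (+1) ✓  2130: Sun (+1)  2131: Mon (+1)
Saturday years: 2089, 2095, 2101, 2107, 2112, 2118, 2129 — 7 in total.

7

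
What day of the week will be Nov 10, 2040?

Saturday

January 1, 2040 is a Sunday.
November 10 is day 315 of the year, i.e. 314 days after Jan 1.
314 mod 7 = 6, so advance 6 weekdays from Sunday: Saturday.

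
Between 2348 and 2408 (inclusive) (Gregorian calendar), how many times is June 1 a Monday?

Track June 1's weekday year by year (advancing +1, or +2 across a Feb 29):
  2348: Tue  2349: Wed (+1)  2350: Thu (+1)  2351: Fri (+1)  2352: Sun (+2)
  2353: Mon (+1) ✓  2354: Tue (+1)  2355: Wed (+1)  2356: Fri (+2)  2357: Sat (+1)
  2358: Sun (+1)  2359: Mon (+1) ✓  2360: Wed (+2)  2361: Thu (+1)  … (33 more years) …
  2395: Thu (+1)  2396: Sat (+2)  2397: Sun (+1)  2398: Mon (+1) ✓  2399: Tue (+1)
  2400: Thu (+2)  2401: Fri (+1)  2402: Sat (+1)  2403: Sun (+1)  2404: Tue (+2)
  2405: Wed (+1)  2406: Thu (+1)  2407: Fri (+1)  2408: Sun (+2)
Monday years: 2353, 2359, 2364, 2370, 2381, 2387, 2392, 2398 — 8 in total.

8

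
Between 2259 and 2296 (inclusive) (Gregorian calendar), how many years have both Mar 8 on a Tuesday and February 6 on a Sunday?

4

Check each year's weekday for Mar 8 and February 6:
  2259: Tue/Sun ✓  2260: Thu/Mon  2261: Fri/Wed  2262: Sat/Thu  2263: Sun/Fri  2264: Tue/Sat  2265: Wed/Mon  2266: Thu/Tue  2267: Fri/Wed  2268: Sun/Thu  2269: Mon/Sat  2270: Tue/Sun ✓  2271: Wed/Mon  2272: Fri/Tue  …(10 more)…  2283: Thu/Tue  2284: Sat/Wed  2285: Sun/Fri  2286: Mon/Sat  2287: Tue/Sun ✓  2288: Thu/Mon  2289: Fri/Wed  2290: Sat/Thu  2291: Sun/Fri  2292: Tue/Sat  2293: Wed/Mon  2294: Thu/Tue  2295: Fri/Wed  2296: Sun/Thu
Both conditions hold in: 2259, 2270, 2281, 2287 — 4.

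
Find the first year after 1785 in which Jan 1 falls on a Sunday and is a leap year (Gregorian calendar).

Jan 1 advances by 2 weekdays after a leap year and by 1 after a common year.
1785: Jan 1 is Saturday.
1786: Sunday
1787: Monday
1788: Tuesday (leap)
1789: Thursday
1790: Friday
1791: Saturday
1792: Sunday (leap)
1792 begins on a Sunday and is a leap year.

1792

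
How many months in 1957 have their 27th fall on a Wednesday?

3

Check the 27th of each month of 1957: Jan 27: Sun, Feb 27: Wed, Mar 27: Wed, Apr 27: Sat, May 27: Mon, Jun 27: Thu, Jul 27: Sat, Aug 27: Tue, Sep 27: Fri, Oct 27: Sun, Nov 27: Wed, Dec 27: Fri.
Wednesday occurs in February, March, November — 3 months.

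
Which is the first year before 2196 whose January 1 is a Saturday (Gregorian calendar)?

2191

Jan 1 advances by 2 weekdays after a leap year and by 1 after a common year.
2196: Jan 1 is Friday (leap).
2195: Thursday
2194: Wednesday
2193: Tuesday
2192: Sunday (leap)
2191: Saturday
2191 begins on a Saturday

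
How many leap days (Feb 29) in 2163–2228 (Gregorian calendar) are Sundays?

2

Leap years in 2163–2228: 16 of them.
Feb 29 weekday advances by 5 (mod 7) from one leap year to the next four years later (or differs when a century non-leap intervenes).
Leap-day weekdays: 2164:Wed 2168:Mon 2172:Sat 2176:Thu 2180:Tue 2184:Sun✓ 2188:Fri 2192:Wed 2196:Mon 2204:Wed 2208:Mon 2212:Sat 2216:Thu 2220:Tue 2224:Sun✓ 2228:Fri
Sunday: 2184, 2224 → 2.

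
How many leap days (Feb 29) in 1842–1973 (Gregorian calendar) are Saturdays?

Leap years in 1842–1973: 32 of them.
Feb 29 weekday advances by 5 (mod 7) from one leap year to the next four years later (or differs when a century non-leap intervenes).
Leap-day weekdays: 1844:Thu 1848:Tue 1852:Sun 1856:Fri 1860:Wed 1864:Mon 1868:Sat✓ 1872:Thu 1876:Tue 1880:Sun 1884:Fri 1888:Wed 1892:Mon …(6 more)… 1924:Fri 1928:Wed 1932:Mon 1936:Sat✓ 1940:Thu 1944:Tue 1948:Sun 1952:Fri 1956:Wed 1960:Mon 1964:Sat✓ 1968:Thu 1972:Tue
Saturday: 1868, 1896, 1908, 1936, 1964 → 5.

5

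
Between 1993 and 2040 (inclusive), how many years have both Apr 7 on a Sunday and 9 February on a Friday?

Check each year's weekday for Apr 7 and 9 February:
  1993: Wed/Tue  1994: Thu/Wed  1995: Fri/Thu  1996: Sun/Fri ✓  1997: Mon/Sun  1998: Tue/Mon  1999: Wed/Tue  2000: Fri/Wed  2001: Sat/Fri  2002: Sun/Sat  2003: Mon/Sun  2004: Wed/Mon  2005: Thu/Wed  2006: Fri/Thu  …(20 more)…  2027: Wed/Tue  2028: Fri/Wed  2029: Sat/Fri  2030: Sun/Sat  2031: Mon/Sun  2032: Wed/Mon  2033: Thu/Wed  2034: Fri/Thu  2035: Sat/Fri  2036: Mon/Sat  2037: Tue/Mon  2038: Wed/Tue  2039: Thu/Wed  2040: Sat/Thu
Both conditions hold in: 1996, 2024 — 2.

2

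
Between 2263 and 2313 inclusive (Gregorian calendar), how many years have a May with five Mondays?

May has 31 days; it has five Mondays when Monday falls among the first (month-length − 28) days — i.e. when May 1 is one of Monday/Sunday/Saturday.
May 1 by year: 2263:Fri 2264:Sun✓ 2265:Mon✓ 2266:Tue 2267:Wed 2268:Fri 2269:Sat✓ 2270:Sun✓ 2271:Mon✓ 2272:Wed 2273:Thu 2274:Fri 2275:Sat✓ 2276:Mon✓ 2277:Tue …(21 more)… 2299:Mon✓ 2300:Tue 2301:Wed 2302:Thu 2303:Fri 2304:Sun✓ 2305:Mon✓ 2306:Tue 2307:Wed 2308:Fri 2309:Sat✓ 2310:Sun✓ 2311:Mon✓ 2312:Wed 2313:Thu
Years with five Mondays: 2264, 2265, 2269, 2270, 2271, 2275, 2276, 2280, 2281, 2282, 2286, 2287, 2292, 2293, 2297, 2298, 2299, 2304, 2305, 2309, 2310, 2311 → 22.

22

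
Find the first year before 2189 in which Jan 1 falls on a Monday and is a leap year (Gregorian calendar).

Jan 1 advances by 2 weekdays after a leap year and by 1 after a common year.
2189: Jan 1 is Thursday.
2188: Tuesday (leap)
2187: Monday
2186: Sunday
2185: Saturday
2184: Thursday (leap)
2183: Wednesday
2182: Tuesday
2181: Monday
2180: Saturday (leap)
2179: Friday
2178: Thursday
2177: Wednesday
2176: Monday (leap)
2176 begins on a Monday and is a leap year.

2176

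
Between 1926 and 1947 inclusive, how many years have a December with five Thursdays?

9

December has 31 days; it has five Thursdays when Thursday falls among the first (month-length − 28) days — i.e. when December 1 is one of Thursday/Wednesday/Tuesday.
December 1 by year: 1926:Wed✓ 1927:Thu✓ 1928:Sat 1929:Sun 1930:Mon 1931:Tue✓ 1932:Thu✓ 1933:Fri 1934:Sat 1935:Sun 1936:Tue✓ 1937:Wed✓ 1938:Thu✓ 1939:Fri 1940:Sun 1941:Mon 1942:Tue✓ 1943:Wed✓ 1944:Fri 1945:Sat 1946:Sun 1947:Mon
Years with five Thursdays: 1926, 1927, 1931, 1932, 1936, 1937, 1938, 1942, 1943 → 9.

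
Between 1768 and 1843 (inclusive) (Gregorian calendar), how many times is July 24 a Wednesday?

11

Track July 24's weekday year by year (advancing +1, or +2 across a Feb 29):
  1768: Sun  1769: Mon (+1)  1770: Tue (+1)  1771: Wed (+1) ✓  1772: Fri (+2)
  1773: Sat (+1)  1774: Sun (+1)  1775: Mon (+1)  1776: Wed (+2) ✓  1777: Thu (+1)
  1778: Fri (+1)  1779: Sat (+1)  1780: Mon (+2)  1781: Tue (+1)  … (48 more years) …
  1830: Sat (+1)  1831: Sun (+1)  1832: Tue (+2)  1833: Wed (+1) ✓  1834: Thu (+1)
  1835: Fri (+1)  1836: Sun (+2)  1837: Mon (+1)  1838: Tue (+1)  1839: Wed (+1) ✓
  1840: Fri (+2)  1841: Sat (+1)  1842: Sun (+1)  1843: Mon (+1)
Wednesday years: 1771, 1776, 1782, 1793, 1799, 1805, 1811, 1816, 1822, 1833, 1839 — 11 in total.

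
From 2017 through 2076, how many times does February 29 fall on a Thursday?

2

Leap years in 2017–2076: 15 of them.
Feb 29 weekday advances by 5 (mod 7) from one leap year to the next four years later (or differs when a century non-leap intervenes).
Leap-day weekdays: 2020:Sat 2024:Thu✓ 2028:Tue 2032:Sun 2036:Fri 2040:Wed 2044:Mon 2048:Sat 2052:Thu✓ 2056:Tue 2060:Sun 2064:Fri 2068:Wed 2072:Mon 2076:Sat
Thursday: 2024, 2052 → 2.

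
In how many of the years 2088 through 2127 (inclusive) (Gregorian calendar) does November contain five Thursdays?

11

November has 30 days; it has five Thursdays when Thursday falls among the first (month-length − 28) days — i.e. when November 1 is one of Thursday/Wednesday.
November 1 by year: 2088:Mon 2089:Tue 2090:Wed✓ 2091:Thu✓ 2092:Sat 2093:Sun 2094:Mon 2095:Tue 2096:Thu✓ 2097:Fri 2098:Sat 2099:Sun 2100:Mon 2101:Tue 2102:Wed✓ …(10 more)… 2113:Wed✓ 2114:Thu✓ 2115:Fri 2116:Sun 2117:Mon 2118:Tue 2119:Wed✓ 2120:Fri 2121:Sat 2122:Sun 2123:Mon 2124:Wed✓ 2125:Thu✓ 2126:Fri 2127:Sat
Years with five Thursdays: 2090, 2091, 2096, 2102, 2103, 2108, 2113, 2114, 2119, 2124, 2125 → 11.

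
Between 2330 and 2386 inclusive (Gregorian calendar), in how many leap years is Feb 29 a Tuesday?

2

Leap years in 2330–2386: 14 of them.
Feb 29 weekday advances by 5 (mod 7) from one leap year to the next four years later (or differs when a century non-leap intervenes).
Leap-day weekdays: 2332:Mon 2336:Sat 2340:Thu 2344:Tue✓ 2348:Sun 2352:Fri 2356:Wed 2360:Mon 2364:Sat 2368:Thu 2372:Tue✓ 2376:Sun 2380:Fri 2384:Wed
Tuesday: 2344, 2372 → 2.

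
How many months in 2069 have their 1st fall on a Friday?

Check the 1st of each month of 2069: Jan 1: Tue, Feb 1: Fri, Mar 1: Fri, Apr 1: Mon, May 1: Wed, Jun 1: Sat, Jul 1: Mon, Aug 1: Thu, Sep 1: Sun, Oct 1: Tue, Nov 1: Fri, Dec 1: Sun.
Friday occurs in February, March, November — 3 months.

3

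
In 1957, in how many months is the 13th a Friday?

Check the 13th of each month of 1957: Jan 13: Sun, Feb 13: Wed, Mar 13: Wed, Apr 13: Sat, May 13: Mon, Jun 13: Thu, Jul 13: Sat, Aug 13: Tue, Sep 13: Fri, Oct 13: Sun, Nov 13: Wed, Dec 13: Fri.
Friday occurs in September, December — 2 months.

2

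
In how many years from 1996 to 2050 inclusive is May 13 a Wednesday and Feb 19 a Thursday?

Check each year's weekday for May 13 and Feb 19:
  1996: Mon/Mon  1997: Tue/Wed  1998: Wed/Thu ✓  1999: Thu/Fri  2000: Sat/Sat  2001: Sun/Mon  2002: Mon/Tue  2003: Tue/Wed  2004: Thu/Thu  2005: Fri/Sat  2006: Sat/Sun  2007: Sun/Mon  2008: Tue/Tue  2009: Wed/Thu ✓  …(27 more)…  2037: Wed/Thu ✓  2038: Thu/Fri  2039: Fri/Sat  2040: Sun/Sun  2041: Mon/Tue  2042: Tue/Wed  2043: Wed/Thu ✓  2044: Fri/Fri  2045: Sat/Sun  2046: Sun/Mon  2047: Mon/Tue  2048: Wed/Wed  2049: Thu/Fri  2050: Fri/Sat
Both conditions hold in: 1998, 2009, 2015, 2026, 2037, 2043 — 6.

6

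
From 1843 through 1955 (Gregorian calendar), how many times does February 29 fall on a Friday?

Leap years in 1843–1955: 27 of them.
Feb 29 weekday advances by 5 (mod 7) from one leap year to the next four years later (or differs when a century non-leap intervenes).
Leap-day weekdays: 1844:Thu 1848:Tue 1852:Sun 1856:Fri✓ 1860:Wed 1864:Mon 1868:Sat 1872:Thu 1876:Tue 1880:Sun 1884:Fri✓ 1888:Wed 1892:Mon 1896:Sat 1904:Mon 1908:Sat 1912:Thu 1916:Tue 1920:Sun 1924:Fri✓ 1928:Wed 1932:Mon 1936:Sat 1940:Thu 1944:Tue 1948:Sun 1952:Fri✓
Friday: 1856, 1884, 1924, 1952 → 4.

4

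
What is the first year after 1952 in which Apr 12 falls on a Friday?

From one year to the next, a fixed date's weekday advances by 1, or by 2 when a Feb 29 lies between the two dates.
1952: April 12 is Saturday.
1953: Sunday (+1)
1954: Monday (+1)
1955: Tuesday (+1)
1956: Thursday (+2)
1957: Friday (+1)
Apr 12 falls on a Friday in 1957.

1957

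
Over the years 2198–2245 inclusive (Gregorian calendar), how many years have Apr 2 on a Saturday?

7

Track Apr 2's weekday year by year (advancing +1, or +2 across a Feb 29):
  2198: Mon  2199: Tue (+1)  2200: Wed (+1)  2201: Thu (+1)  2202: Fri (+1)
  2203: Sat (+1) ✓  2204: Mon (+2)  2205: Tue (+1)  2206: Wed (+1)  2207: Thu (+1)
  2208: Sat (+2) ✓  2209: Sun (+1)  2210: Mon (+1)  2211: Tue (+1)  … (20 more years) …
  2232: Mon (+2)  2233: Tue (+1)  2234: Wed (+1)  2235: Thu (+1)  2236: Sat (+2) ✓
  2237: Sun (+1)  2238: Mon (+1)  2239: Tue (+1)  2240: Thu (+2)  2241: Fri (+1)
  2242: Sat (+1) ✓  2243: Sun (+1)  2244: Tue (+2)  2245: Wed (+1)
Saturday years: 2203, 2208, 2214, 2225, 2231, 2236, 2242 — 7 in total.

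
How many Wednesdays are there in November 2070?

4

November 2070 has 30 days and begins on Saturday.
The first Wednesday is November 5.
Wednesdays fall on 5, 12, 19, 26 — that's 4.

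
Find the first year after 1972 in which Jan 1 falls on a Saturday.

1977

Jan 1 advances by 2 weekdays after a leap year and by 1 after a common year.
1972: Jan 1 is Saturday (leap).
1973: Monday
1974: Tuesday
1975: Wednesday
1976: Thursday (leap)
1977: Saturday
1977 begins on a Saturday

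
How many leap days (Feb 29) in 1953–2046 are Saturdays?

3

Leap years in 1953–2046: 23 of them.
Feb 29 weekday advances by 5 (mod 7) from one leap year to the next four years later (or differs when a century non-leap intervenes).
Leap-day weekdays: 1956:Wed 1960:Mon 1964:Sat✓ 1968:Thu 1972:Tue 1976:Sun 1980:Fri 1984:Wed 1988:Mon 1992:Sat✓ 1996:Thu 2000:Tue 2004:Sun 2008:Fri 2012:Wed 2016:Mon 2020:Sat✓ 2024:Thu 2028:Tue 2032:Sun 2036:Fri 2040:Wed 2044:Mon
Saturday: 1964, 1992, 2020 → 3.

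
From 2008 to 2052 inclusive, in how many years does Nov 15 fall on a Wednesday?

6

Track Nov 15's weekday year by year (advancing +1, or +2 across a Feb 29):
  2008: Sat  2009: Sun (+1)  2010: Mon (+1)  2011: Tue (+1)  2012: Thu (+2)
  2013: Fri (+1)  2014: Sat (+1)  2015: Sun (+1)  2016: Tue (+2)  2017: Wed (+1) ✓
  2018: Thu (+1)  2019: Fri (+1)  2020: Sun (+2)  2021: Mon (+1)  … (17 more years) …
  2039: Tue (+1)  2040: Thu (+2)  2041: Fri (+1)  2042: Sat (+1)  2043: Sun (+1)
  2044: Tue (+2)  2045: Wed (+1) ✓  2046: Thu (+1)  2047: Fri (+1)  2048: Sun (+2)
  2049: Mon (+1)  2050: Tue (+1)  2051: Wed (+1) ✓  2052: Fri (+2)
Wednesday years: 2017, 2023, 2028, 2034, 2045, 2051 — 6 in total.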